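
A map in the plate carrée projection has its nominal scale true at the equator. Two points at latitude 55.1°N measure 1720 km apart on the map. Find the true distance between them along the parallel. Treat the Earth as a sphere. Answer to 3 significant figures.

In the plate carrée (x = Rλ, y = Rφ), meridians are true-scale (h = 1) and parallels are stretched by k = sec φ.
Along the parallel at 55.1°, map distances are exaggerated by k = sec 55.1° = 1.748.
True distance = 1720 / 1.748 = 1720 × cos 55.1° ≈ 984 km.

984 km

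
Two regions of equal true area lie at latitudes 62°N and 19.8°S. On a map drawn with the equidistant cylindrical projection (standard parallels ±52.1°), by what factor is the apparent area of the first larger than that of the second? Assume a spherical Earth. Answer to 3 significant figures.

The equidistant cylindrical projection with φ₀ = 52.1° has h = 1 (meridians true) and k = cos φ₀ / cos φ along parallels.
Areal scale at 62°: h·k = 1.000 × 1.308 = 1.308.
Areal scale at 19.8°: h·k = 1.000 × 0.6529 = 0.6529.
Ratio = 1.308/0.6529 ≈ 2.00.

2.00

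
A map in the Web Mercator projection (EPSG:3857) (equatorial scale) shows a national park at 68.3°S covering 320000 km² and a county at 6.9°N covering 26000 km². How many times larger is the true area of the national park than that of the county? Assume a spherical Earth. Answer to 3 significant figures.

On Mercator the areal scale is sec²φ, so true area = apparent × cos²φ.
True area of national park: 320000 × cos²(68.3°) = 320000 × 0.1367 = 43750 km².
True area of county: 26000 × cos²(6.9°) = 26000 × 0.9856 = 25620 km².
Ratio = 43750 / 25620 ≈ 1.71.

1.71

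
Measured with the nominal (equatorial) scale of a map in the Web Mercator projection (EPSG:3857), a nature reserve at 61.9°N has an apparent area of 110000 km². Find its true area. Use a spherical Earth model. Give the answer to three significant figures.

The Mercator projection is conformal; its linear scale factor is the same in every direction and equals sec φ = 1/cos φ.
Areal scale = k² = sec²φ = 1/cos²(61.9°) = 1/0.4710² = 4.508.
True area = apparent / (areal scale) = 110000 / 4.508 ≈ 24400 km².

24400 km²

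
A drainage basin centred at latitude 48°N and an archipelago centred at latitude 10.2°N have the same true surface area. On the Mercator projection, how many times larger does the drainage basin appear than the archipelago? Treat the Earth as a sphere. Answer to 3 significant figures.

2.16

On Mercator, area is exaggerated by sec²φ = 1/cos²φ.
At 48°: sec²(48°) = 1/0.6691² = 2.233.
At 10.2°: sec²(10.2°) = 1/0.9842² = 1.032.
Ratio = 2.233/1.032 = cos²(10.2°)/cos²(48°) ≈ 2.16.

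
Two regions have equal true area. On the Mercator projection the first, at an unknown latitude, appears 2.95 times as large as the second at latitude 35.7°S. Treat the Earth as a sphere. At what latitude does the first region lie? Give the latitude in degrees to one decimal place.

61.8°

On Mercator, (apparent₁)/(apparent₂) = sec²φ₁ / sec²φ₂ when true areas are equal.
cos²φ₂ / cos²φ₁ = 2.95  ⇒  cos φ₁ = cos 35.7° / √2.95 = 0.8121/1.718 = 0.4728.
φ₁ = arccos(0.4728) ≈ 61.8°.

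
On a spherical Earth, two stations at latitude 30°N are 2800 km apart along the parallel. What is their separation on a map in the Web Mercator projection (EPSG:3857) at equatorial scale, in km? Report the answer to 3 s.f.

For Mercator, h = k = sec φ (a conformal cylindrical projection has a single point scale, 1/cos φ).
Along the parallel, k = sec 30° = 1/0.8660 = 1.155.
Map distance = 2800 × 1.155 ≈ 3230 km.

3230 km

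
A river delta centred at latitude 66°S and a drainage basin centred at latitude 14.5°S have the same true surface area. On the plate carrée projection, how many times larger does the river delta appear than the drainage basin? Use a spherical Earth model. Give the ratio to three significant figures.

In the plate carrée (x = Rλ, y = Rφ), meridians are true-scale (h = 1) and parallels are stretched by k = sec φ.
Areal scale at 66°: h·k = 1.000 × 2.459 = 2.459.
Areal scale at 14.5°: h·k = 1.000 × 1.033 = 1.033.
Ratio = 2.459/1.033 ≈ 2.38.

2.38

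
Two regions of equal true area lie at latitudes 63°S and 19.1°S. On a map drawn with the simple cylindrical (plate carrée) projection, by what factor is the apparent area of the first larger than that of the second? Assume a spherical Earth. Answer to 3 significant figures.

2.08

In the plate carrée (x = Rλ, y = Rφ), meridians are true-scale (h = 1) and parallels are stretched by k = sec φ.
Areal scale at 63°: h·k = 1.000 × 2.203 = 2.203.
Areal scale at 19.1°: h·k = 1.000 × 1.058 = 1.058.
Ratio = 2.203/1.058 ≈ 2.08.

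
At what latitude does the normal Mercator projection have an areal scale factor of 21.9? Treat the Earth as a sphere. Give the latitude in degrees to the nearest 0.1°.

77.7°

Mercator areal scale is sec²φ.
sec²φ = 21.9  ⇒  cos²φ = 0.04566  ⇒  cos φ = 0.2137.
φ = arccos(0.2137) ≈ 77.7°.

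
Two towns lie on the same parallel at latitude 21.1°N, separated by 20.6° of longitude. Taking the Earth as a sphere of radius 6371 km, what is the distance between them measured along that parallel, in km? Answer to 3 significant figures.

Arc length along a parallel = R cos φ · Δλ (with Δλ in radians).
= 6371 × cos 21.1° × (20.6° × π/180) = 6371 × 0.9330 × 0.3595 ≈ 2140 km.

2140 km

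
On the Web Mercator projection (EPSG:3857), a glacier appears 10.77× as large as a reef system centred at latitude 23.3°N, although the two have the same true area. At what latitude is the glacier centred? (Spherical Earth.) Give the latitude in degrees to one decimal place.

73.7°

On Mercator, (apparent₁)/(apparent₂) = sec²φ₁ / sec²φ₂ when true areas are equal.
cos²φ₂ / cos²φ₁ = 10.77  ⇒  cos φ₁ = cos 23.3° / √10.77 = 0.9184/3.282 = 0.2799.
φ₁ = arccos(0.2799) ≈ 73.7°.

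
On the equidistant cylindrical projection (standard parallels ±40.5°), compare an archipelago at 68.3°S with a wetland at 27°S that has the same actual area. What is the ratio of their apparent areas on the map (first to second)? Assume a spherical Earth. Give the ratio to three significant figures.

2.41

With standard parallel φ₀ = 40.5°, the equirectangular projection gives x = Rλ cos φ₀, y = Rφ, so h = 1 and k = cos 40.5° / cos φ.
Areal scale at 68.3°: h·k = 1.000 × 2.057 = 2.057.
Areal scale at 27°: h·k = 1.000 × 0.8534 = 0.8534.
Ratio = 2.057/0.8534 ≈ 2.41.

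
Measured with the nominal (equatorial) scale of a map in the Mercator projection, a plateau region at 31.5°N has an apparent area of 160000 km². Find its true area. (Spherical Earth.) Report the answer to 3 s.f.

116000 km²

Mercator is conformal, so the point scale is isotropic: h = k = sec φ = 1/cos φ.
Areal scale = k² = sec²φ = 1/cos²(31.5°) = 1/0.8526² = 1.376.
True area = apparent / (areal scale) = 160000 / 1.376 ≈ 116000 km².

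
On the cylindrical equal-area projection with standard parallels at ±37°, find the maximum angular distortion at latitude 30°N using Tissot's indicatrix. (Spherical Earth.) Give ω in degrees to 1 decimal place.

9.3°

Cylindrical equal-area (φ₀ = 37°): h = cos φ / cos 37° along meridians, k = cos 37° / cos φ along parallels; h·k = 1.
At 30°: h = 1.084, k = 0.9222; principal scales a = 1.084, b = 0.9222.
sin(ω/2) = (a − b)/(a + b) = 0.1622/2.007 = 0.08083, so ω = 2 arcsin(0.08083) ≈ 9.3°.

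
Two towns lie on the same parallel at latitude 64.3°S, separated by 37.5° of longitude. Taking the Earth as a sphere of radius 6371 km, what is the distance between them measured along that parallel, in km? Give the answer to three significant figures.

Arc length along a parallel = R cos φ · Δλ (with Δλ in radians).
= 6371 × cos 64.3° × (37.5° × π/180) = 6371 × 0.4337 × 0.6545 ≈ 1810 km.

1810 km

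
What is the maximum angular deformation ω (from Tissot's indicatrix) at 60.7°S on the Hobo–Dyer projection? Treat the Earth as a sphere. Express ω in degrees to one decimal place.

53.3°

Hobo–Dyer is a cylindrical equal-area projection with standard parallels at ±37.5°. A cylindrical equal-area projection with standard parallel φ₀ has meridian scale h = cos φ / cos φ₀ and parallel scale k = cos φ₀ / cos φ (so areas are preserved, h·k = 1).
At 60.7°: h = 0.6169, k = 1.621; principal scales a = 1.621, b = 0.6169.
sin(ω/2) = (a − b)/(a + b) = 1.004/2.238 = 0.4487, so ω = 2 arcsin(0.4487) ≈ 53.3°.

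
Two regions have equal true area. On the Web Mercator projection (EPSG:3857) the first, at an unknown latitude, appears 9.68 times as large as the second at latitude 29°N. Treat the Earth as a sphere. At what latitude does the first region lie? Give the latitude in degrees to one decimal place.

Mercator areal scale is sec²φ, so apparent-area ratio = sec²φ₁ / sec²φ₂ = cos²φ₂ / cos²φ₁.
cos²φ₂ / cos²φ₁ = 9.68  ⇒  cos φ₁ = cos 29° / √9.68 = 0.8746/3.111 = 0.2811.
φ₁ = arccos(0.2811) ≈ 73.7°.

73.7°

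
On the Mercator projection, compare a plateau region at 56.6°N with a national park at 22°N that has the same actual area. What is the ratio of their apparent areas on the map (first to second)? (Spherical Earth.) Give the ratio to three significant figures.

2.84

On Mercator, area is exaggerated by sec²φ = 1/cos²φ.
At 56.6°: sec²(56.6°) = 1/0.5505² = 3.300.
At 22°: sec²(22°) = 1/0.9272² = 1.163.
Ratio = 3.300/1.163 = cos²(22°)/cos²(56.6°) ≈ 2.84.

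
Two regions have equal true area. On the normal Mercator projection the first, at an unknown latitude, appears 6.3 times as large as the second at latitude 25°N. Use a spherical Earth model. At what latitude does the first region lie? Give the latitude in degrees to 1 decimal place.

68.8°

Mercator areal scale is sec²φ, so apparent-area ratio = sec²φ₁ / sec²φ₂ = cos²φ₂ / cos²φ₁.
cos²φ₂ / cos²φ₁ = 6.3  ⇒  cos φ₁ = cos 25° / √6.3 = 0.9063/2.510 = 0.3611.
φ₁ = arccos(0.3611) ≈ 68.8°.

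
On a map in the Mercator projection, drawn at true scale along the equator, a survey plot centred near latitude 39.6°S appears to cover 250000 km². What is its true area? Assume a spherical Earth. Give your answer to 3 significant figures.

148000 km²

For Mercator, h = k = sec φ (a conformal cylindrical projection has a single point scale, 1/cos φ).
Areal scale = k² = sec²φ = 1/cos²(39.6°) = 1/0.7705² = 1.684.
True area = apparent / (areal scale) = 250000 / 1.684 ≈ 148000 km².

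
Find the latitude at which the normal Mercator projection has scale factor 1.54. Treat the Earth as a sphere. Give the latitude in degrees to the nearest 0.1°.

49.5°

Mercator scale is k = sec φ = 1/cos φ.
1/cos φ = 1.54  ⇒  cos φ = 0.6494  ⇒  φ = arccos(0.6494) ≈ 49.5°.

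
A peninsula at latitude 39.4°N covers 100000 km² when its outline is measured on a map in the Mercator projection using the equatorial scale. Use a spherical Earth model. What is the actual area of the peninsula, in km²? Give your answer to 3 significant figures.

59700 km²

For Mercator, h = k = sec φ (a conformal cylindrical projection has a single point scale, 1/cos φ).
Areal scale = k² = sec²φ = 1/cos²(39.4°) = 1/0.7727² = 1.675.
True area = apparent / (areal scale) = 100000 / 1.675 ≈ 59700 km².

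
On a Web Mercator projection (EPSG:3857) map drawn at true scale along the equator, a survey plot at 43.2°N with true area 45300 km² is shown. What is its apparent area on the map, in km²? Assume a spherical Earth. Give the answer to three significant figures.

Mercator is conformal, so the point scale is isotropic: h = k = sec φ = 1/cos φ.
Areal scale = k² = sec²φ = 1/cos²(43.2°) = 1/0.7290² = 1.882.
Apparent area = 45300 × 1.882 ≈ 85200 km².

85200 km²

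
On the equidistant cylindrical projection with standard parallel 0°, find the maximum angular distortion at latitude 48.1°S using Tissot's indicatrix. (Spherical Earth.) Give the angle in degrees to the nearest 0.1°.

Plate carrée maps x = Rλ, y = Rφ. The meridian scale is h = 1 and the parallel scale is k = 1/cos φ = sec φ.
At 48.1°: h = 1.000, k = 1.497; principal scales a = 1.497, b = 1.000.
sin(ω/2) = (a − b)/(a + b) = 0.4974/2.497 = 0.1992, so ω = 2 arcsin(0.1992) ≈ 23.0°.

23.0°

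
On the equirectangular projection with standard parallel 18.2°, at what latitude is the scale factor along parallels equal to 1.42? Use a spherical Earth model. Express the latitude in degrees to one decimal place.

The equidistant cylindrical projection with φ₀ = 18.2° has h = 1 (meridians true) and k = cos φ₀ / cos φ along parallels.
k = cos φ₀ / cos φ = 1.42  ⇒  cos φ = cos 18.2° / 1.42 = 0.6690.
φ = arccos(0.6690) ≈ 48.0°.

48.0°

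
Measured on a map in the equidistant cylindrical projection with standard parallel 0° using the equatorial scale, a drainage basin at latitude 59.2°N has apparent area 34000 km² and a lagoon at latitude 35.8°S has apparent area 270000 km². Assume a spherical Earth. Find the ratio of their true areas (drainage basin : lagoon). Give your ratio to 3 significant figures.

On the plate carrée, areal scale = h·k = 1 × sec φ, so true area = apparent × cos φ.
True area of drainage basin: 34000 × cos(59.2°) = 34000 × 0.5120 = 17410 km².
True area of lagoon: 270000 × cos(35.8°) = 270000 × 0.8111 = 219000 km².
Ratio = 17410 / 219000 ≈ 0.0795.

0.0795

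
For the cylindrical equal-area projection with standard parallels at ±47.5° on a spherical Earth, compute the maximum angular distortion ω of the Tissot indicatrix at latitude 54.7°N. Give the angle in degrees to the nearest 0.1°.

For cylindrical equal-area with standard parallel φ₀, h = cos φ / cos φ₀ and k = cos φ₀ / cos φ, so h·k = 1.
At 54.7°: h = 0.8553, k = 1.169; principal scales a = 1.169, b = 0.8553.
sin(ω/2) = (a − b)/(a + b) = 0.3138/2.024 = 0.1550, so ω = 2 arcsin(0.1550) ≈ 17.8°.

17.8°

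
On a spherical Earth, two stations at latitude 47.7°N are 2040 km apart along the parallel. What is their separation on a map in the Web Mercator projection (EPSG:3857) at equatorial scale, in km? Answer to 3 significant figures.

3030 km

Mercator is conformal, so the point scale is isotropic: h = k = sec φ = 1/cos φ.
Along the parallel, k = sec 47.7° = 1/0.6730 = 1.486.
Map distance = 2040 × 1.486 ≈ 3030 km.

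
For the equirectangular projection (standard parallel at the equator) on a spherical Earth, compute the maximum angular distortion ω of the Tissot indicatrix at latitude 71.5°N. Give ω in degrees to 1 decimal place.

For the equirectangular projection with φ₀ = 0 (plate carrée), h = 1 along meridians and k = sec φ along parallels.
At 71.5°: h = 1.000, k = 3.152; principal scales a = 3.152, b = 1.000.
sin(ω/2) = (a − b)/(a + b) = 2.152/4.152 = 0.5183, so ω = 2 arcsin(0.5183) ≈ 62.4°.

62.4°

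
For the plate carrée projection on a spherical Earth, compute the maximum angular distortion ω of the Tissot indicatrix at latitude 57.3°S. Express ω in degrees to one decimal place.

34.7°

For the equirectangular projection with φ₀ = 0 (plate carrée), h = 1 along meridians and k = sec φ along parallels.
At 57.3°: h = 1.000, k = 1.851; principal scales a = 1.851, b = 1.000.
sin(ω/2) = (a − b)/(a + b) = 0.8510/2.851 = 0.2985, so ω = 2 arcsin(0.2985) ≈ 34.7°.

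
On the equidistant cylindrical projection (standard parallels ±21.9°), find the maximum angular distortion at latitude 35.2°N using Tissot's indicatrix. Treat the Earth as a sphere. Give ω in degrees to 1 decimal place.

7.3°

With standard parallel φ₀ = 21.9°, the equirectangular projection gives x = Rλ cos φ₀, y = Rφ, so h = 1 and k = cos 21.9° / cos φ.
At 35.2°: h = 1.000, k = 1.135; principal scales a = 1.135, b = 1.000.
sin(ω/2) = (a − b)/(a + b) = 0.1355/2.135 = 0.06343, so ω = 2 arcsin(0.06343) ≈ 7.3°.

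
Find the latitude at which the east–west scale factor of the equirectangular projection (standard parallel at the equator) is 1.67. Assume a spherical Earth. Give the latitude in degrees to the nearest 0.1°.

Plate carrée: h = 1, k = sec φ along parallels.
sec φ = 1.67  ⇒  cos φ = 0.5988  ⇒  φ ≈ 53.2°.

53.2°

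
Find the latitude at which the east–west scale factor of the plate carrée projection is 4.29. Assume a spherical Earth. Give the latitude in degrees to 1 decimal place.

76.5°

Plate carrée: h = 1, k = sec φ along parallels.
sec φ = 4.29  ⇒  cos φ = 0.2331  ⇒  φ ≈ 76.5°.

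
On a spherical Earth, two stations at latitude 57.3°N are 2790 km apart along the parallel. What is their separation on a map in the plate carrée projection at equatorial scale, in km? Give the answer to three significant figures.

For the equirectangular projection with φ₀ = 0 (plate carrée), h = 1 along meridians and k = sec φ along parallels.
Along the parallel, k = sec 57.3° = 1/0.5402 = 1.851.
Map distance = 2790 × 1.851 ≈ 5160 km.

5160 km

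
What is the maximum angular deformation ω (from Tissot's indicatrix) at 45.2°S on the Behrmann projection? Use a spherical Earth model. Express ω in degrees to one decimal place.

The Behrmann projection is cylindrical equal-area with φ₀ = 30°. Cylindrical equal-area (φ₀ = 30°): h = cos φ / cos 30° along meridians, k = cos 30° / cos φ along parallels; h·k = 1.
At 45.2°: h = 0.8136, k = 1.229; principal scales a = 1.229, b = 0.8136.
sin(ω/2) = (a − b)/(a + b) = 0.4154/2.043 = 0.2034, so ω = 2 arcsin(0.2034) ≈ 23.5°.

23.5°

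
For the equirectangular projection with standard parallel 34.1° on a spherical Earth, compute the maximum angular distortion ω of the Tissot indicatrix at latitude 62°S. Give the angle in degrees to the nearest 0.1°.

With standard parallel φ₀ = 34.1°, the equirectangular projection gives x = Rλ cos φ₀, y = Rφ, so h = 1 and k = cos 34.1° / cos φ.
At 62°: h = 1.000, k = 1.764; principal scales a = 1.764, b = 1.000.
sin(ω/2) = (a − b)/(a + b) = 0.7638/2.764 = 0.2764, so ω = 2 arcsin(0.2764) ≈ 32.1°.

32.1°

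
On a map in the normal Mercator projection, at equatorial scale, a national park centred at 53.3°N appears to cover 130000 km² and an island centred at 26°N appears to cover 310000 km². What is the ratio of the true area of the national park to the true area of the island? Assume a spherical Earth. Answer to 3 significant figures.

0.185

On Mercator the areal scale is sec²φ, so true area = apparent × cos²φ.
True area of national park: 130000 × cos²(53.3°) = 130000 × 0.3572 = 46430 km².
True area of island: 310000 × cos²(26°) = 310000 × 0.8078 = 250400 km².
Ratio = 46430 / 250400 ≈ 0.185.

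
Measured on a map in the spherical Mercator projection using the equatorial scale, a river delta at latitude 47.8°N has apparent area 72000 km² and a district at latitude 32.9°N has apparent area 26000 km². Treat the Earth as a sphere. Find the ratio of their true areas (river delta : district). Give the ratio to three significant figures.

On Mercator the areal scale is sec²φ, so true area = apparent × cos²φ.
True area of river delta: 72000 × cos²(47.8°) = 72000 × 0.4512 = 32490 km².
True area of district: 26000 × cos²(32.9°) = 26000 × 0.7050 = 18330 km².
Ratio = 32490 / 18330 ≈ 1.77.

1.77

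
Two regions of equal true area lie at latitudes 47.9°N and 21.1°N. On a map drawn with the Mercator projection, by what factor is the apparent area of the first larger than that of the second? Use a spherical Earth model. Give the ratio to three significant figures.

1.94

On Mercator, area is exaggerated by sec²φ = 1/cos²φ.
At 47.9°: sec²(47.9°) = 1/0.6704² = 2.225.
At 21.1°: sec²(21.1°) = 1/0.9330² = 1.149.
Ratio = 2.225/1.149 = cos²(21.1°)/cos²(47.9°) ≈ 1.94.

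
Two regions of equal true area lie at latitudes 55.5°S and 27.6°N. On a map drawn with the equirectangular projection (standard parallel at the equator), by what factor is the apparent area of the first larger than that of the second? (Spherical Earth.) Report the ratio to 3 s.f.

1.56

For the equirectangular projection with φ₀ = 0 (plate carrée), h = 1 along meridians and k = sec φ along parallels.
Areal scale at 55.5°: h·k = 1.000 × 1.766 = 1.766.
Areal scale at 27.6°: h·k = 1.000 × 1.128 = 1.128.
Ratio = 1.766/1.128 ≈ 1.56.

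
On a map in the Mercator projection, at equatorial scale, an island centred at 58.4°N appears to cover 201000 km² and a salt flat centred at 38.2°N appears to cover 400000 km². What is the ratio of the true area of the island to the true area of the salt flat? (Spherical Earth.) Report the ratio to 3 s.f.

0.223

Mercator's areal exaggeration is sec²φ; hence true area = (apparent area) · cos²φ.
True area of island: 201000 × cos²(58.4°) = 201000 × 0.2746 = 55190 km².
True area of salt flat: 400000 × cos²(38.2°) = 400000 × 0.6176 = 247000 km².
Ratio = 55190 / 247000 ≈ 0.223.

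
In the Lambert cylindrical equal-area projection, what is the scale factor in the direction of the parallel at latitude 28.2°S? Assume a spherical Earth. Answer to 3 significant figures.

1.13

The Lambert cylindrical equal-area projection is the cylindrical equal-area projection with its standard parallel at the equator (φ₀ = 0). For cylindrical equal-area with standard parallel φ₀, h = cos φ / cos φ₀ and k = cos φ₀ / cos φ, so h·k = 1.
k = cos 0° / cos 28.2° = 1.000/0.8813 = 1.135.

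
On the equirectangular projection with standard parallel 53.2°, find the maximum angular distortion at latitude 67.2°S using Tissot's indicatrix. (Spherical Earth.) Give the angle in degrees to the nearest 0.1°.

24.8°

In the equirectangular projection with standard parallel φ₀ = 53.2° (x = Rλ cos φ₀, y = Rφ), meridians are true-scale (h = 1) and the parallel scale is k = cos φ₀ / cos φ.
At 67.2°: h = 1.000, k = 1.546; principal scales a = 1.546, b = 1.000.
sin(ω/2) = (a − b)/(a + b) = 0.5458/2.546 = 0.2144, so ω = 2 arcsin(0.2144) ≈ 24.8°.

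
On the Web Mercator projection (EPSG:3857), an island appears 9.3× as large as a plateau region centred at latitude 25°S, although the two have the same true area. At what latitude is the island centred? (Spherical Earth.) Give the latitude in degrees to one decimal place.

72.7°

On Mercator, (apparent₁)/(apparent₂) = sec²φ₁ / sec²φ₂ when true areas are equal.
cos²φ₂ / cos²φ₁ = 9.3  ⇒  cos φ₁ = cos 25° / √9.3 = 0.9063/3.050 = 0.2972.
φ₁ = arccos(0.2972) ≈ 72.7°.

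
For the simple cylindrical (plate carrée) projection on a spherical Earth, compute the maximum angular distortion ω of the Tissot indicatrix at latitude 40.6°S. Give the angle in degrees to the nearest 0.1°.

For the equirectangular projection with φ₀ = 0 (plate carrée), h = 1 along meridians and k = sec φ along parallels.
At 40.6°: h = 1.000, k = 1.317; principal scales a = 1.317, b = 1.000.
sin(ω/2) = (a − b)/(a + b) = 0.3171/2.317 = 0.1368, so ω = 2 arcsin(0.1368) ≈ 15.7°.

15.7°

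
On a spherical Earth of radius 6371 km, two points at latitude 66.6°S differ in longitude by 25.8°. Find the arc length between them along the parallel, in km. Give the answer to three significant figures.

Arc length along a parallel = R cos φ · Δλ (with Δλ in radians).
= 6371 × cos 66.6° × (25.8° × π/180) = 6371 × 0.3971 × 0.4503 ≈ 1140 km.

1140 km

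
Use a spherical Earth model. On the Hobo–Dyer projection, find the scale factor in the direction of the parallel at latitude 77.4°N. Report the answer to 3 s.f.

Hobo–Dyer is a cylindrical equal-area projection with standard parallels at ±37.5°. Cylindrical equal-area (φ₀ = 37.5°): h = cos φ / cos 37.5° along meridians, k = cos 37.5° / cos φ along parallels; h·k = 1.
k = cos 37.5° / cos 77.4° = 0.7934/0.2181 = 3.637.

3.64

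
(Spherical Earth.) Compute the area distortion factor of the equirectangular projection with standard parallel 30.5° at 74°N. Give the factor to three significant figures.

3.13

The equidistant cylindrical projection with φ₀ = 30.5° has h = 1 (meridians true) and k = cos φ₀ / cos φ along parallels.
Areal scale = h·k = 1 × cos φ₀ / cos φ; at 74°, h = 1.000, k = 3.126, so h·k = 3.126.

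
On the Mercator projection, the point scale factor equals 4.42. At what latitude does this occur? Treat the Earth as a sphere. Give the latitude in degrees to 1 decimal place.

76.9°

Mercator scale is k = sec φ = 1/cos φ.
1/cos φ = 4.42  ⇒  cos φ = 0.2262  ⇒  φ = arccos(0.2262) ≈ 76.9°.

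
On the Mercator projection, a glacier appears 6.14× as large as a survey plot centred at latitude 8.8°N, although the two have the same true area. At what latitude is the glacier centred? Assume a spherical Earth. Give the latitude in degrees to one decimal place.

66.5°

For equal true areas on Mercator, apparent areas scale as sec²φ, so the ratio is cos²φ₂ / cos²φ₁.
cos²φ₂ / cos²φ₁ = 6.14  ⇒  cos φ₁ = cos 8.8° / √6.14 = 0.9882/2.478 = 0.3988.
φ₁ = arccos(0.3988) ≈ 66.5°.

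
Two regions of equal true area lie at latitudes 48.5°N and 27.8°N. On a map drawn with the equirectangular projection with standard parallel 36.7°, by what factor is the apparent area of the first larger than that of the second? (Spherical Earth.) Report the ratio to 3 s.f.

In the equirectangular projection with standard parallel φ₀ = 36.7° (x = Rλ cos φ₀, y = Rφ), meridians are true-scale (h = 1) and the parallel scale is k = cos φ₀ / cos φ.
Areal scale at 48.5°: h·k = 1.000 × 1.210 = 1.210.
Areal scale at 27.8°: h·k = 1.000 × 0.9064 = 0.9064.
Ratio = 1.210/0.9064 ≈ 1.33.

1.33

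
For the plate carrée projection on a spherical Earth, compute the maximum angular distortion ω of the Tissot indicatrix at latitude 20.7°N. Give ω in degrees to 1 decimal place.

Plate carrée maps x = Rλ, y = Rφ. The meridian scale is h = 1 and the parallel scale is k = 1/cos φ = sec φ.
At 20.7°: h = 1.000, k = 1.069; principal scales a = 1.069, b = 1.000.
sin(ω/2) = (a − b)/(a + b) = 0.06901/2.069 = 0.03335, so ω = 2 arcsin(0.03335) ≈ 3.8°.

3.8°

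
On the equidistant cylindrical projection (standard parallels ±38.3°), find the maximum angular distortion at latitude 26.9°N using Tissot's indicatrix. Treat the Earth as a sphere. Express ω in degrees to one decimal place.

7.3°

The equidistant cylindrical projection with φ₀ = 38.3° has h = 1 (meridians true) and k = cos φ₀ / cos φ along parallels.
At 26.9°: h = 1.000, k = 0.8800; principal scales a = 1.000, b = 0.8800.
sin(ω/2) = (a − b)/(a + b) = 0.1200/1.880 = 0.06383, so ω = 2 arcsin(0.06383) ≈ 7.3°.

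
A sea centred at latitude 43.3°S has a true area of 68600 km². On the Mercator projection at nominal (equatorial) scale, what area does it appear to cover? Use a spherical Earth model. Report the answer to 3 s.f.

130000 km²

The Mercator projection is conformal; its linear scale factor is the same in every direction and equals sec φ = 1/cos φ.
Areal scale = k² = sec²φ = 1/cos²(43.3°) = 1/0.7278² = 1.888.
Apparent area = 68600 × 1.888 ≈ 130000 km².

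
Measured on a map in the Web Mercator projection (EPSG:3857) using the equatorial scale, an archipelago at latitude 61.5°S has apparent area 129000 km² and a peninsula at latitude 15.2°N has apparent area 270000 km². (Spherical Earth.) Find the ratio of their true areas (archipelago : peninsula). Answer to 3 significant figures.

Since Mercator area scale is 1/cos²φ, the true area equals the apparent area multiplied by cos²φ.
True area of archipelago: 129000 × cos²(61.5°) = 129000 × 0.2277 = 29370 km².
True area of peninsula: 270000 × cos²(15.2°) = 270000 × 0.9313 = 251400 km².
Ratio = 29370 / 251400 ≈ 0.117.

0.117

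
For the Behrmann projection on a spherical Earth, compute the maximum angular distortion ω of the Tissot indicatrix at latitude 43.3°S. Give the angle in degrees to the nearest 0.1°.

Behrmann is a cylindrical equal-area projection with standard parallels at ±30°. For cylindrical equal-area with standard parallel φ₀, h = cos φ / cos φ₀ and k = cos φ₀ / cos φ, so h·k = 1.
At 43.3°: h = 0.8404, k = 1.190; principal scales a = 1.190, b = 0.8404.
sin(ω/2) = (a − b)/(a + b) = 0.3496/2.030 = 0.1722, so ω = 2 arcsin(0.1722) ≈ 19.8°.

19.8°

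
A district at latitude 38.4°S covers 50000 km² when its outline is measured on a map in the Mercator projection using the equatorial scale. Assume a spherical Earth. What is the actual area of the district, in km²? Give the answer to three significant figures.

For Mercator, h = k = sec φ (a conformal cylindrical projection has a single point scale, 1/cos φ).
Areal scale = k² = sec²φ = 1/cos²(38.4°) = 1/0.7837² = 1.628.
True area = apparent / (areal scale) = 50000 / 1.628 ≈ 30700 km².

30700 km²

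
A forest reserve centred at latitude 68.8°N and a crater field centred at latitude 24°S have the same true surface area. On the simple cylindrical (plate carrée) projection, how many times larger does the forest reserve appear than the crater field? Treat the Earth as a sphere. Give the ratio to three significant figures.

In the plate carrée (x = Rλ, y = Rφ), meridians are true-scale (h = 1) and parallels are stretched by k = sec φ.
Areal scale at 68.8°: h·k = 1.000 × 2.765 = 2.765.
Areal scale at 24°: h·k = 1.000 × 1.095 = 1.095.
Ratio = 2.765/1.095 ≈ 2.53.

2.53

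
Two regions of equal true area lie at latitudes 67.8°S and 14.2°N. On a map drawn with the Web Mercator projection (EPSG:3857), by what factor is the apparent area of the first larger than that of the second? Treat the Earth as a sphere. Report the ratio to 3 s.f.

Mercator areal scale is sec²φ.
At 67.8°: sec²(67.8°) = 1/0.3778² = 7.005.
At 14.2°: sec²(14.2°) = 1/0.9694² = 1.064.
Ratio = 7.005/1.064 = cos²(14.2°)/cos²(67.8°) ≈ 6.58.

6.58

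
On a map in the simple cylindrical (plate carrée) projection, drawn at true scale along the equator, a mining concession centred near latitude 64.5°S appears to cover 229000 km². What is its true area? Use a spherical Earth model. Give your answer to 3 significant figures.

For the equirectangular projection with φ₀ = 0 (plate carrée), h = 1 along meridians and k = sec φ along parallels.
Areal scale = h·k = 1 × sec φ; at 64.5°, h = 1.000, k = 2.323, so h·k = 2.323.
True area = apparent / (areal scale) = 229000 / 2.323 ≈ 98600 km².

98600 km²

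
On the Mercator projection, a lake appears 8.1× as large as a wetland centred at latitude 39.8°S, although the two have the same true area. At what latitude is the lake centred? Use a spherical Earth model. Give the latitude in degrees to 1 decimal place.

74.3°

On Mercator, (apparent₁)/(apparent₂) = sec²φ₁ / sec²φ₂ when true areas are equal.
cos²φ₂ / cos²φ₁ = 8.1  ⇒  cos φ₁ = cos 39.8° / √8.1 = 0.7683/2.846 = 0.2699.
φ₁ = arccos(0.2699) ≈ 74.3°.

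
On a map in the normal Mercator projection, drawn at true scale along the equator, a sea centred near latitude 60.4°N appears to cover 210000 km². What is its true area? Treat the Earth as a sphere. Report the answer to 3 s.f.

51200 km²

Mercator is conformal, so the point scale is isotropic: h = k = sec φ = 1/cos φ.
Areal scale = k² = sec²φ = 1/cos²(60.4°) = 1/0.4939² = 4.099.
True area = apparent / (areal scale) = 210000 / 4.099 ≈ 51200 km².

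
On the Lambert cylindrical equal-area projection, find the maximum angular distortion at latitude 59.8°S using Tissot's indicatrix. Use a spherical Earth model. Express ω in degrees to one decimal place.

The Lambert cylindrical equal-area projection is the cylindrical equal-area projection with its standard parallel at the equator (φ₀ = 0). For cylindrical equal-area with standard parallel φ₀, h = cos φ / cos φ₀ and k = cos φ₀ / cos φ, so h·k = 1.
At 59.8°: h = 0.5030, k = 1.988; principal scales a = 1.988, b = 0.5030.
sin(ω/2) = (a − b)/(a + b) = 1.485/2.491 = 0.5961, so ω = 2 arcsin(0.5961) ≈ 73.2°.

73.2°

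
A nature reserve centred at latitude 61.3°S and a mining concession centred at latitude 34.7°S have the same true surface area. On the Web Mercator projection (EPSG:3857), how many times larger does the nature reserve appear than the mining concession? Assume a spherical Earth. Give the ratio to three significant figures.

On Mercator, area is exaggerated by sec²φ = 1/cos²φ.
At 61.3°: sec²(61.3°) = 1/0.4802² = 4.336.
At 34.7°: sec²(34.7°) = 1/0.8221² = 1.479.
Ratio = 4.336/1.479 = cos²(34.7°)/cos²(61.3°) ≈ 2.93.

2.93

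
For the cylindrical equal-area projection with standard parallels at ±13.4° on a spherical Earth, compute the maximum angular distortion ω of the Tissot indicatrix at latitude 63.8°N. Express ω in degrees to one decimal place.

A cylindrical equal-area projection with standard parallel φ₀ has meridian scale h = cos φ / cos φ₀ and parallel scale k = cos φ₀ / cos φ (so areas are preserved, h·k = 1).
At 63.8°: h = 0.4539, k = 2.203; principal scales a = 2.203, b = 0.4539.
sin(ω/2) = (a − b)/(a + b) = 1.749/2.657 = 0.6584, so ω = 2 arcsin(0.6584) ≈ 82.4°.

82.4°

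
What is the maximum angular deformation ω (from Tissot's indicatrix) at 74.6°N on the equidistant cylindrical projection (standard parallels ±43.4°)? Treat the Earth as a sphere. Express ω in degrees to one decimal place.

55.4°

With standard parallel φ₀ = 43.4°, the equirectangular projection gives x = Rλ cos φ₀, y = Rφ, so h = 1 and k = cos 43.4° / cos φ.
At 74.6°: h = 1.000, k = 2.736; principal scales a = 2.736, b = 1.000.
sin(ω/2) = (a − b)/(a + b) = 1.736/3.736 = 0.4647, so ω = 2 arcsin(0.4647) ≈ 55.4°.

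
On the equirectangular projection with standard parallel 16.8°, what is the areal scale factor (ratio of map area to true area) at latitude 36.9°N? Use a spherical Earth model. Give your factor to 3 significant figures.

1.20

In the equirectangular projection with standard parallel φ₀ = 16.8° (x = Rλ cos φ₀, y = Rφ), meridians are true-scale (h = 1) and the parallel scale is k = cos φ₀ / cos φ.
Areal scale = h·k = 1 × cos φ₀ / cos φ; at 36.9°, h = 1.000, k = 1.197, so h·k = 1.197.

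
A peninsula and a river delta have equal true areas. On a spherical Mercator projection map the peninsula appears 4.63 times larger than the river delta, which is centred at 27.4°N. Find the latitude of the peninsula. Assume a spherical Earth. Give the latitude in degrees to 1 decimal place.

65.6°

Mercator areal scale is sec²φ, so apparent-area ratio = sec²φ₁ / sec²φ₂ = cos²φ₂ / cos²φ₁.
cos²φ₂ / cos²φ₁ = 4.63  ⇒  cos φ₁ = cos 27.4° / √4.63 = 0.8878/2.152 = 0.4126.
φ₁ = arccos(0.4126) ≈ 65.6°.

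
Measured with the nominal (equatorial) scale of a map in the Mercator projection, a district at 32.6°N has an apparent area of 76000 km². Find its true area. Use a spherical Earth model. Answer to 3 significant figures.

Mercator is conformal, so the point scale is isotropic: h = k = sec φ = 1/cos φ.
Areal scale = k² = sec²φ = 1/cos²(32.6°) = 1/0.8425² = 1.409.
True area = apparent / (areal scale) = 76000 / 1.409 ≈ 53900 km².

53900 km²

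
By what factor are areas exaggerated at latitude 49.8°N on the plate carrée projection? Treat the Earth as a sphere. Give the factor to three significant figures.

For the equirectangular projection with φ₀ = 0 (plate carrée), h = 1 along meridians and k = sec φ along parallels.
Areal scale = h·k = 1 × sec φ; at 49.8°, h = 1.000, k = 1.549, so h·k = 1.549.

1.55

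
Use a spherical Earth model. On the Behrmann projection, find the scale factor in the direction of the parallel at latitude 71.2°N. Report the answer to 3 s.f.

2.69

Behrmann is a cylindrical equal-area projection with standard parallels at ±30°. A cylindrical equal-area projection with standard parallel φ₀ has meridian scale h = cos φ / cos φ₀ and parallel scale k = cos φ₀ / cos φ (so areas are preserved, h·k = 1).
k = cos 30° / cos 71.2° = 0.8660/0.3223 = 2.687.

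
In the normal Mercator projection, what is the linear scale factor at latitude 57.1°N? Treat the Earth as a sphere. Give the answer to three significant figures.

For Mercator, h = k = sec φ (a conformal cylindrical projection has a single point scale, 1/cos φ).
k = 1/cos 57.1° = 1/0.5432 = 1.841.

1.84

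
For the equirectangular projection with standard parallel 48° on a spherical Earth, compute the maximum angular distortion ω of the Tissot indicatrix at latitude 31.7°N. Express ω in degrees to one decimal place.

13.7°

In the equirectangular projection with standard parallel φ₀ = 48° (x = Rλ cos φ₀, y = Rφ), meridians are true-scale (h = 1) and the parallel scale is k = cos φ₀ / cos φ.
At 31.7°: h = 1.000, k = 0.7865; principal scales a = 1.000, b = 0.7865.
sin(ω/2) = (a − b)/(a + b) = 0.2135/1.786 = 0.1195, so ω = 2 arcsin(0.1195) ≈ 13.7°.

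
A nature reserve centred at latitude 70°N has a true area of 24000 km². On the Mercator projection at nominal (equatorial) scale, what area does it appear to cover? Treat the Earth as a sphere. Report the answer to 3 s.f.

205000 km²

For Mercator, h = k = sec φ (a conformal cylindrical projection has a single point scale, 1/cos φ).
Areal scale = k² = sec²φ = 1/cos²(70°) = 1/0.3420² = 8.549.
Apparent area = 24000 × 8.549 ≈ 205000 km².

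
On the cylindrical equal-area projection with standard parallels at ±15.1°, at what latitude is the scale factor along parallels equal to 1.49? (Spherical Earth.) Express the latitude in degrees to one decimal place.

Cylindrical equal-area (φ₀ = 15.1°): h = cos φ / cos 15.1° along meridians, k = cos 15.1° / cos φ along parallels; h·k = 1.
k = cos φ₀ / cos φ = 1.49  ⇒  cos φ = cos 15.1° / 1.49 = 0.6480.
φ = arccos(0.6480) ≈ 49.6°.

49.6°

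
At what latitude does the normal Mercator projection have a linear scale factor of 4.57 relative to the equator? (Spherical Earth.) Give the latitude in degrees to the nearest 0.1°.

77.4°

Mercator scale is k = sec φ = 1/cos φ.
1/cos φ = 4.57  ⇒  cos φ = 0.2188  ⇒  φ = arccos(0.2188) ≈ 77.4°.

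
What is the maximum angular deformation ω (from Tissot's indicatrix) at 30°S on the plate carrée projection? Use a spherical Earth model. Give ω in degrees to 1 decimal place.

In the plate carrée (x = Rλ, y = Rφ), meridians are true-scale (h = 1) and parallels are stretched by k = sec φ.
At 30°: h = 1.000, k = 1.155; principal scales a = 1.155, b = 1.000.
sin(ω/2) = (a − b)/(a + b) = 0.1547/2.155 = 0.07180, so ω = 2 arcsin(0.07180) ≈ 8.2°.

8.2°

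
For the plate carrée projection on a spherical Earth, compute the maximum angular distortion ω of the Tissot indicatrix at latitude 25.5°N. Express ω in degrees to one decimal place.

5.9°

In the plate carrée (x = Rλ, y = Rφ), meridians are true-scale (h = 1) and parallels are stretched by k = sec φ.
At 25.5°: h = 1.000, k = 1.108; principal scales a = 1.108, b = 1.000.
sin(ω/2) = (a − b)/(a + b) = 0.1079/2.108 = 0.05120, so ω = 2 arcsin(0.05120) ≈ 5.9°.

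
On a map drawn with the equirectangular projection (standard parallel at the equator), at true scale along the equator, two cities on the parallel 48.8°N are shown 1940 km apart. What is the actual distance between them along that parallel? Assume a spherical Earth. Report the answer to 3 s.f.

Plate carrée maps x = Rλ, y = Rφ. The meridian scale is h = 1 and the parallel scale is k = 1/cos φ = sec φ.
Along the parallel at 48.8°, map distances are exaggerated by k = sec 48.8° = 1.518.
True distance = 1940 / 1.518 = 1940 × cos 48.8° ≈ 1280 km.

1280 km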